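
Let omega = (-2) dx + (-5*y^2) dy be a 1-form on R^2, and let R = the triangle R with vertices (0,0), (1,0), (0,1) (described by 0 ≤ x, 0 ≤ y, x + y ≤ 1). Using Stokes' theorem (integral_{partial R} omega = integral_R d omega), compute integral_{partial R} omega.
integral_(partial R) omega = 0

Stokes: integral_partial_R omega = integral_R d omega with d omega = (∂Q/∂x - ∂P/∂y) dx ∧ dy.
  ∂Q/∂x = 0
  ∂P/∂y = 0
  integrand = ∂Q/∂x - ∂P/∂y = 0.
Integrating over R: integral_0^1 integral_0^{1-x} (0) dy dx = 0.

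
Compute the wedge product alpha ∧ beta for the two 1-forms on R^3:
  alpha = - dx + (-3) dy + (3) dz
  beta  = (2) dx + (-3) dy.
alpha ∧ beta = (9) dx ∧ dy + (-6) dx ∧ dz + (9) dy ∧ dz

Distribute the wedge, using dx_i ∧ dx_j = -dx_j ∧ dx_i and dx_i ∧ dx_i = 0. For each pair (i, j) with i < j, the coefficient of dx_i ∧ dx_j in alpha ∧ beta is (alpha_i * beta_j - alpha_j * beta_i). Collecting: alpha ∧ beta = (9) dx ∧ dy + (-6) dx ∧ dz + (9) dy ∧ dz.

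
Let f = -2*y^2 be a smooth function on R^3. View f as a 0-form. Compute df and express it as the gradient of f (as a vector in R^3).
df = (0) dx + (-4*y) dy + (0) dz; grad f = (0, -4*y, 0)

For a 0-form f, d f = (∂f/∂x) dx + (∂f/∂y) dy + (∂f/∂z) dz. The components of the vector representation are exactly the entries of grad f in Cartesian coordinates:
  ∂f/∂x = 0
  ∂f/∂y = -4*y
  ∂f/∂z = 0.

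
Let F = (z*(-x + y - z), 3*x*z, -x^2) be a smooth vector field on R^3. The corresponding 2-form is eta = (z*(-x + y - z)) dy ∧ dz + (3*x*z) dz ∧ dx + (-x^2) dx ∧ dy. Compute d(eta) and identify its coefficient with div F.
d(eta) = (-z) dx ∧ dy ∧ dz; div F = -z

For a 2-form in R^3 of the form above, applying d gives a 3-form with coefficient ∂P/∂x + ∂Q/∂y + ∂R/∂z:
  ∂P/∂x = -z
  ∂Q/∂y = 0
  ∂R/∂z = 0
Sum = -z, which is exactly div F.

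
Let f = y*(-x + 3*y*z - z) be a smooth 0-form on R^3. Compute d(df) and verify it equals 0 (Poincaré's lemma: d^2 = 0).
d(df) = 0

Step 1: df = sum_i (∂f/∂x_i) dx_i = (-y) dx + (-x + 6*y*z - z) dy + (y*(3*y - 1)) dz.
Step 2: Apply d again. Using the 1-form formula, the coefficient of dx ∧ dy in d(df) is ∂^2 f/∂x ∂y - ∂^2 f/∂y ∂x = (-1) - (-1) = 0 (equality of mixed partials for smooth f).
Similarly for dx ∧ dz and dy ∧ dz — all coefficients vanish. So d(df) = 0.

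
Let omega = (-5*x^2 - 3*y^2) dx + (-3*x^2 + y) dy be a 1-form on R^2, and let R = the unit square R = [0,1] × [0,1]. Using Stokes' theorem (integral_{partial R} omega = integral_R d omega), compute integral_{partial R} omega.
integral_(partial R) omega = 0

Stokes: integral_partial_R omega = integral_R d omega with d omega = (∂Q/∂x - ∂P/∂y) dx ∧ dy.
  ∂Q/∂x = -6*x
  ∂P/∂y = -6*y
  integrand = ∂Q/∂x - ∂P/∂y = -6*x + 6*y.
Integrating over R: integral_0^1 integral_0^1 (-6*x + 6*y) dx dy = 0.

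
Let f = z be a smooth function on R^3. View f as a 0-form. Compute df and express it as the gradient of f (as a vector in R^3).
df = (0) dx + (0) dy + (1) dz; grad f = (0, 0, 1)

For a 0-form f, d f = (∂f/∂x) dx + (∂f/∂y) dy + (∂f/∂z) dz. The components of the vector representation are exactly the entries of grad f in Cartesian coordinates:
  ∂f/∂x = 0
  ∂f/∂y = 0
  ∂f/∂z = 1.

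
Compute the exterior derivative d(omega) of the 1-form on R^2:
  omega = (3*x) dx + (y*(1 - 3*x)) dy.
d(omega) = (-3*y) dx ∧ dy

For a 1-form omega = sum_i f_i dx_i, the exterior derivative is
  d(omega) = sum_{i < j} (∂f_j/∂x_i - ∂f_i/∂x_j) dx_i ∧ dx_j.
  coefficient of dx ∧ dy: ∂f_2/∂x - ∂f_1/∂y = ∂(y*(1 - 3*x))/∂x - ∂(3*x)/∂y = -3*y
Assembling: d(omega) = (-3*y) dx ∧ dy.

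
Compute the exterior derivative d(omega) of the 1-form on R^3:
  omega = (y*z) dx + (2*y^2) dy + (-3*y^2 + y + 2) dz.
d(omega) = (-z) dx ∧ dy + (-y) dx ∧ dz + (1 - 6*y) dy ∧ dz

For a 1-form omega = sum_i f_i dx_i, the exterior derivative is
  d(omega) = sum_{i < j} (∂f_j/∂x_i - ∂f_i/∂x_j) dx_i ∧ dx_j.
  coefficient of dx ∧ dy: ∂f_2/∂x - ∂f_1/∂y = ∂(2*y^2)/∂x - ∂(y*z)/∂y = -z
  coefficient of dx ∧ dz: ∂f_3/∂x - ∂f_1/∂z = ∂(-3*y^2 + y + 2)/∂x - ∂(y*z)/∂z = -y
  coefficient of dy ∧ dz: ∂f_3/∂y - ∂f_2/∂z = ∂(-3*y^2 + y + 2)/∂y - ∂(2*y^2)/∂z = 1 - 6*y
Assembling: d(omega) = (-z) dx ∧ dy + (-y) dx ∧ dz + (1 - 6*y) dy ∧ dz.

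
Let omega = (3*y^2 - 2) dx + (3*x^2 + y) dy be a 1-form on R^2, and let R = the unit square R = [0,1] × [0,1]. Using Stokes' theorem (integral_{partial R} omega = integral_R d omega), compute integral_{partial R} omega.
integral_(partial R) omega = 0

Stokes: integral_partial_R omega = integral_R d omega with d omega = (∂Q/∂x - ∂P/∂y) dx ∧ dy.
  ∂Q/∂x = 6*x
  ∂P/∂y = 6*y
  integrand = ∂Q/∂x - ∂P/∂y = 6*x - 6*y.
Integrating over R: integral_0^1 integral_0^1 (6*x - 6*y) dx dy = 0.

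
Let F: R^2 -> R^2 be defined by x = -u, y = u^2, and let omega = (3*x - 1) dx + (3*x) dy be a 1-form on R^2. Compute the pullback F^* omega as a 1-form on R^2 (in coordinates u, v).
F^* omega = (-6*u^2 + 3*u + 1) du

Using F^*(f dg) = (f ∘ F) d(g ∘ F), substitute each coordinate x_i by F_i(u, v) in f_i, and replace dx_i by d F_i = (∂F_i/∂u) du + (∂F_i/∂v) dv.
  For the x component: f_1(F) = -3*u - 1; d F_1 = (-1) du + (0) dv
  For the y component: f_2(F) = -3*u; d F_2 = (2*u) du + (0) dv
Combining and collecting du, dv coefficients:
  coeff of du: -6*u^2 + 3*u + 1
  coeff of dv: 0
F^* omega = (-6*u^2 + 3*u + 1) du.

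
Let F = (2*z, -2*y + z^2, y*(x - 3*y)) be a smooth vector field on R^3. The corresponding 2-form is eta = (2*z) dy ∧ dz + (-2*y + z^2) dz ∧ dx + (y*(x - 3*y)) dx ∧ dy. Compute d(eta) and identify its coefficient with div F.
d(eta) = (-2) dx ∧ dy ∧ dz; div F = -2

For a 2-form in R^3 of the form above, applying d gives a 3-form with coefficient ∂P/∂x + ∂Q/∂y + ∂R/∂z:
  ∂P/∂x = 0
  ∂Q/∂y = -2
  ∂R/∂z = 0
Sum = -2, which is exactly div F.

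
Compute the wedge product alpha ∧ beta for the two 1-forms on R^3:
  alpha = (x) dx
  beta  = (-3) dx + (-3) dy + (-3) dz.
alpha ∧ beta = (-3*x) dx ∧ dy + (-3*x) dx ∧ dz

Distribute the wedge, using dx_i ∧ dx_j = -dx_j ∧ dx_i and dx_i ∧ dx_i = 0. For each pair (i, j) with i < j, the coefficient of dx_i ∧ dx_j in alpha ∧ beta is (alpha_i * beta_j - alpha_j * beta_i). Collecting: alpha ∧ beta = (-3*x) dx ∧ dy + (-3*x) dx ∧ dz.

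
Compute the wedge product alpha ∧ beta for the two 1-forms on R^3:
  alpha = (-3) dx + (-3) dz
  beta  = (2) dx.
alpha ∧ beta = (6) dx ∧ dz

Distribute the wedge, using dx_i ∧ dx_j = -dx_j ∧ dx_i and dx_i ∧ dx_i = 0. For each pair (i, j) with i < j, the coefficient of dx_i ∧ dx_j in alpha ∧ beta is (alpha_i * beta_j - alpha_j * beta_i). Collecting: alpha ∧ beta = (6) dx ∧ dz.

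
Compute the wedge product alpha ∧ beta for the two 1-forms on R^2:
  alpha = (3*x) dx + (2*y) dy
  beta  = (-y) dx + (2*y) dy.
alpha ∧ beta = (2*y*(3*x + y)) dx ∧ dy

Distribute the wedge, using dx_i ∧ dx_j = -dx_j ∧ dx_i and dx_i ∧ dx_i = 0. For each pair (i, j) with i < j, the coefficient of dx_i ∧ dx_j in alpha ∧ beta is (alpha_i * beta_j - alpha_j * beta_i). Collecting: alpha ∧ beta = (2*y*(3*x + y)) dx ∧ dy.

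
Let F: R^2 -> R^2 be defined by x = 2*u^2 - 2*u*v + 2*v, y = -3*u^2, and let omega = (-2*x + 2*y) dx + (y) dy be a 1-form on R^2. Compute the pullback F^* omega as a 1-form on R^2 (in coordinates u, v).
F^* omega = (-22*u^3 + 36*u^2*v - 8*u*v^2 - 16*u*v + 8*v^2) du + (20*u^3 - 8*u^2*v - 20*u^2 + 16*u*v - 8*v) dv

Using F^*(f dg) = (f ∘ F) d(g ∘ F), substitute each coordinate x_i by F_i(u, v) in f_i, and replace dx_i by d F_i = (∂F_i/∂u) du + (∂F_i/∂v) dv.
  For the x component: f_1(F) = -10*u^2 + 4*u*v - 4*v; d F_1 = (4*u - 2*v) du + (2 - 2*u) dv
  For the y component: f_2(F) = -3*u^2; d F_2 = (-6*u) du + (0) dv
Combining and collecting du, dv coefficients:
  coeff of du: -22*u^3 + 36*u^2*v - 8*u*v^2 - 16*u*v + 8*v^2
  coeff of dv: 20*u^3 - 8*u^2*v - 20*u^2 + 16*u*v - 8*v
F^* omega = (-22*u^3 + 36*u^2*v - 8*u*v^2 - 16*u*v + 8*v^2) du + (20*u^3 - 8*u^2*v - 20*u^2 + 16*u*v - 8*v) dv.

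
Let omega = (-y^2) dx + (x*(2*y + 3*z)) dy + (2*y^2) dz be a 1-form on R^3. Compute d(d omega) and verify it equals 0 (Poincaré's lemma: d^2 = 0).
d(d omega) = 0

Step 1: d omega = sum_{i<j} (∂f_j/∂x_i - ∂f_i/∂x_j) dx_i ∧ dx_j:
  coeff of dx ∧ dy: 4*y + 3*z
  coeff of dx ∧ dz: 0
  coeff of dy ∧ dz: -3*x + 4*y
Step 2: Apply d again to each 2-form coefficient. The only possible 3-form in R^3 is dx ∧ dy ∧ dz, with coefficient
  ∂(coeff of dy∧dz)/∂x - ∂(coeff of dx∧dz)/∂y + ∂(coeff of dx∧dy)/∂z
  = ∂/∂x (-3*x + 4*y) - ∂/∂y (0) + ∂/∂z (4*y + 3*z).
Each of these terms simplifies to sums of mixed partials that cancel in pairs. The result is 0 (by equality of mixed partials for smooth functions — Schwarz / Clairaut).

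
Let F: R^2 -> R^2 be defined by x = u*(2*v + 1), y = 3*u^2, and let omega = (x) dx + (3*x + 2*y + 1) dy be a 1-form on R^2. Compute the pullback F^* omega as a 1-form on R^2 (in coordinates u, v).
F^* omega = (u*(36*u^2 + 36*u*v + 18*u + 4*v^2 + 4*v + 7)) du + (u^2*(4*v + 2)) dv

Using F^*(f dg) = (f ∘ F) d(g ∘ F), substitute each coordinate x_i by F_i(u, v) in f_i, and replace dx_i by d F_i = (∂F_i/∂u) du + (∂F_i/∂v) dv.
  For the x component: f_1(F) = u*(2*v + 1); d F_1 = (2*v + 1) du + (2*u) dv
  For the y component: f_2(F) = 6*u^2 + 6*u*v + 3*u + 1; d F_2 = (6*u) du + (0) dv
Combining and collecting du, dv coefficients:
  coeff of du: u*(36*u^2 + 36*u*v + 18*u + 4*v^2 + 4*v + 7)
  coeff of dv: u^2*(4*v + 2)
F^* omega = (u*(36*u^2 + 36*u*v + 18*u + 4*v^2 + 4*v + 7)) du + (u^2*(4*v + 2)) dv.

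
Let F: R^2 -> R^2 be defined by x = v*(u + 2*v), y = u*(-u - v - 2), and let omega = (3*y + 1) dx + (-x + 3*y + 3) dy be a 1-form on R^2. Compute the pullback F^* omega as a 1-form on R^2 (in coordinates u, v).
F^* omega = (6*u^3 + 8*u^2*v + 18*u^2 + 5*u*v^2 + 8*u*v + 6*u + 2*v^3 + 4*v^2 - 2*v - 6) du + (-11*u^2*v - 10*u*v^2 - 24*u*v - 2*u + 4*v) dv

Using F^*(f dg) = (f ∘ F) d(g ∘ F), substitute each coordinate x_i by F_i(u, v) in f_i, and replace dx_i by d F_i = (∂F_i/∂u) du + (∂F_i/∂v) dv.
  For the x component: f_1(F) = -3*u^2 - 3*u*v - 6*u + 1; d F_1 = (v) du + (u + 4*v) dv
  For the y component: f_2(F) = -3*u^2 - 4*u*v - 6*u - 2*v^2 + 3; d F_2 = (-2*u - v - 2) du + (-u) dv
Combining and collecting du, dv coefficients:
  coeff of du: 6*u^3 + 8*u^2*v + 18*u^2 + 5*u*v^2 + 8*u*v + 6*u + 2*v^3 + 4*v^2 - 2*v - 6
  coeff of dv: -11*u^2*v - 10*u*v^2 - 24*u*v - 2*u + 4*v
F^* omega = (6*u^3 + 8*u^2*v + 18*u^2 + 5*u*v^2 + 8*u*v + 6*u + 2*v^3 + 4*v^2 - 2*v - 6) du + (-11*u^2*v - 10*u*v^2 - 24*u*v - 2*u + 4*v) dv.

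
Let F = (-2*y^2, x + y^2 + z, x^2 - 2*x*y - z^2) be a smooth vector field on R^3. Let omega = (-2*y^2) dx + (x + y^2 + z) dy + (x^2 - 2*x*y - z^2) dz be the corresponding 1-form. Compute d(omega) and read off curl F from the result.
d(omega) = (-2*x - 1) dy ∧ dz + (-2*x + 2*y) dz ∧ dx + (4*y + 1) dx ∧ dy; curl F = (-2*x - 1, -2*x + 2*y, 4*y + 1)

d omega = sum_{i<j} (∂f_j/∂x_i - ∂f_i/∂x_j) dx_i ∧ dx_j. Under the identification (dy ∧ dz, dz ∧ dx, dx ∧ dy) ↔ (e_x, e_y, e_z), the coefficients are exactly the components of curl F. Compute:
  ∂R/∂y - ∂Q/∂z = (-2*x) - (1) = -2*x - 1
  ∂P/∂z - ∂R/∂x = (0) - (2*x - 2*y) = -2*x + 2*y
  ∂Q/∂x - ∂P/∂y = (1) - (-4*y) = 4*y + 1.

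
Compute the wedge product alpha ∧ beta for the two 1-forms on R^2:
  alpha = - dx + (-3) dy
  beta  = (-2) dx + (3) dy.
alpha ∧ beta = (-9) dx ∧ dy

Distribute the wedge, using dx_i ∧ dx_j = -dx_j ∧ dx_i and dx_i ∧ dx_i = 0. For each pair (i, j) with i < j, the coefficient of dx_i ∧ dx_j in alpha ∧ beta is (alpha_i * beta_j - alpha_j * beta_i). Collecting: alpha ∧ beta = (-9) dx ∧ dy.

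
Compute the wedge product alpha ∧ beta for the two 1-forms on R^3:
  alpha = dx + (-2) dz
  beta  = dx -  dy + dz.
alpha ∧ beta = (-1) dx ∧ dy + (3) dx ∧ dz + (-2) dy ∧ dz

Distribute the wedge, using dx_i ∧ dx_j = -dx_j ∧ dx_i and dx_i ∧ dx_i = 0. For each pair (i, j) with i < j, the coefficient of dx_i ∧ dx_j in alpha ∧ beta is (alpha_i * beta_j - alpha_j * beta_i). Collecting: alpha ∧ beta = (-1) dx ∧ dy + (3) dx ∧ dz + (-2) dy ∧ dz.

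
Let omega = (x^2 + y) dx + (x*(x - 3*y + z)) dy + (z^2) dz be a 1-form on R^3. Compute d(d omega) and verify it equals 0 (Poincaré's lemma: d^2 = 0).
d(d omega) = 0

Step 1: d omega = sum_{i<j} (∂f_j/∂x_i - ∂f_i/∂x_j) dx_i ∧ dx_j:
  coeff of dx ∧ dy: 2*x - 3*y + z - 1
  coeff of dx ∧ dz: 0
  coeff of dy ∧ dz: -x
Step 2: Apply d again to each 2-form coefficient. The only possible 3-form in R^3 is dx ∧ dy ∧ dz, with coefficient
  ∂(coeff of dy∧dz)/∂x - ∂(coeff of dx∧dz)/∂y + ∂(coeff of dx∧dy)/∂z
  = ∂/∂x (-x) - ∂/∂y (0) + ∂/∂z (2*x - 3*y + z - 1).
Each of these terms simplifies to sums of mixed partials that cancel in pairs. The result is 0 (by equality of mixed partials for smooth functions — Schwarz / Clairaut).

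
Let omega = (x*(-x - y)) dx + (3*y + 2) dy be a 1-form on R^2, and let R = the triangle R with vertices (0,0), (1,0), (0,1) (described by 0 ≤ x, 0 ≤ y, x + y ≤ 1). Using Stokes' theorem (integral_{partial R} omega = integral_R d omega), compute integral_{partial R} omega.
integral_(partial R) omega = 1/6

Stokes: integral_partial_R omega = integral_R d omega with d omega = (∂Q/∂x - ∂P/∂y) dx ∧ dy.
  ∂Q/∂x = 0
  ∂P/∂y = -x
  integrand = ∂Q/∂x - ∂P/∂y = x.
Integrating over R: integral_0^1 integral_0^{1-x} (x) dy dx = 1/6.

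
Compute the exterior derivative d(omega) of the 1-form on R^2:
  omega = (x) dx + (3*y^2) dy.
d(omega) = 0

For a 1-form omega = sum_i f_i dx_i, the exterior derivative is
  d(omega) = sum_{i < j} (∂f_j/∂x_i - ∂f_i/∂x_j) dx_i ∧ dx_j.

Assembling: d(omega) = 0.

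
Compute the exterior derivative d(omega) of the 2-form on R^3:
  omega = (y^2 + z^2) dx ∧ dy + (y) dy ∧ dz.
d(omega) = (2*z) dx ∧ dy ∧ dz

For a 2-form omega = sum_{i<j} g_{ij} dx_i ∧ dx_j, the exterior derivative is
  d(omega) = sum_{i<j} d(g_{ij}) ∧ dx_i ∧ dx_j = sum_{i<j, k} (∂g_{ij}/∂x_k) dx_k ∧ dx_i ∧ dx_j.
Expand each term, using dx_k ∧ dx_i ∧ dx_j = sgn(permutation) dx_{(a)} ∧ dx_{(b)} ∧ dx_{(c)} with (a < b < c) sorted:
  d(y^2 + z^2) includes (∂/∂z)(y^2 + z^2) dz = (2*z) dz, which multiplied by dx ∧ dy gives (2*z) dx ∧ dy ∧ dz
Collecting like 3-forms: d(omega) = (2*z) dx ∧ dy ∧ dz.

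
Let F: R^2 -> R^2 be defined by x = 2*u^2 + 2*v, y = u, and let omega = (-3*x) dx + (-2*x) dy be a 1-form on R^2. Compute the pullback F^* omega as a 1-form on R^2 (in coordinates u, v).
F^* omega = (-24*u^3 - 4*u^2 - 24*u*v - 4*v) du + (-12*u^2 - 12*v) dv

Using F^*(f dg) = (f ∘ F) d(g ∘ F), substitute each coordinate x_i by F_i(u, v) in f_i, and replace dx_i by d F_i = (∂F_i/∂u) du + (∂F_i/∂v) dv.
  For the x component: f_1(F) = -6*u^2 - 6*v; d F_1 = (4*u) du + (2) dv
  For the y component: f_2(F) = -4*u^2 - 4*v; d F_2 = (1) du + (0) dv
Combining and collecting du, dv coefficients:
  coeff of du: -24*u^3 - 4*u^2 - 24*u*v - 4*v
  coeff of dv: -12*u^2 - 12*v
F^* omega = (-24*u^3 - 4*u^2 - 24*u*v - 4*v) du + (-12*u^2 - 12*v) dv.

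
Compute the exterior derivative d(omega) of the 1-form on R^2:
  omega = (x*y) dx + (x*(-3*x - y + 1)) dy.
d(omega) = (-7*x - y + 1) dx ∧ dy

For a 1-form omega = sum_i f_i dx_i, the exterior derivative is
  d(omega) = sum_{i < j} (∂f_j/∂x_i - ∂f_i/∂x_j) dx_i ∧ dx_j.
  coefficient of dx ∧ dy: ∂f_2/∂x - ∂f_1/∂y = ∂(x*(-3*x - y + 1))/∂x - ∂(x*y)/∂y = -7*x - y + 1
Assembling: d(omega) = (-7*x - y + 1) dx ∧ dy.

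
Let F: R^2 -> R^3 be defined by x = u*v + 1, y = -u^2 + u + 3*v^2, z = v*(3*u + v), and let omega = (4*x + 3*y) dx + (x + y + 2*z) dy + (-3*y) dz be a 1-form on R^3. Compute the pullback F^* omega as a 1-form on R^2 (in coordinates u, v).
F^* omega = (2*u^3 - 8*u^2*v - 3*u^2 - 6*u*v^2 + u*v - u - 18*v^3 + 5*v^2 + 4*v + 1) du + (6*u^3 + 4*u^2*v - 6*u^2 + 24*u*v^2 + 4*u + 12*v^3 + 6*v) dv

Using F^*(f dg) = (f ∘ F) d(g ∘ F), substitute each coordinate x_i by F_i(u, v) in f_i, and replace dx_i by d F_i = (∂F_i/∂u) du + (∂F_i/∂v) dv.
  For the x component: f_1(F) = -3*u^2 + 4*u*v + 3*u + 9*v^2 + 4; d F_1 = (v) du + (u) dv
  For the y component: f_2(F) = -u^2 + 7*u*v + u + 5*v^2 + 1; d F_2 = (1 - 2*u) du + (6*v) dv
  For the z component: f_3(F) = 3*u^2 - 3*u - 9*v^2; d F_3 = (3*v) du + (3*u + 2*v) dv
Combining and collecting du, dv coefficients:
  coeff of du: 2*u^3 - 8*u^2*v - 3*u^2 - 6*u*v^2 + u*v - u - 18*v^3 + 5*v^2 + 4*v + 1
  coeff of dv: 6*u^3 + 4*u^2*v - 6*u^2 + 24*u*v^2 + 4*u + 12*v^3 + 6*v
F^* omega = (2*u^3 - 8*u^2*v - 3*u^2 - 6*u*v^2 + u*v - u - 18*v^3 + 5*v^2 + 4*v + 1) du + (6*u^3 + 4*u^2*v - 6*u^2 + 24*u*v^2 + 4*u + 12*v^3 + 6*v) dv.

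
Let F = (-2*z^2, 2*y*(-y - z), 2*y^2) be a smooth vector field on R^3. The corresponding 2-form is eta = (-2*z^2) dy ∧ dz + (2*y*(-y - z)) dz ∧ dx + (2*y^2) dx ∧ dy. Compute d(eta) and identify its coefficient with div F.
d(eta) = (-4*y - 2*z) dx ∧ dy ∧ dz; div F = -4*y - 2*z

For a 2-form in R^3 of the form above, applying d gives a 3-form with coefficient ∂P/∂x + ∂Q/∂y + ∂R/∂z:
  ∂P/∂x = 0
  ∂Q/∂y = -4*y - 2*z
  ∂R/∂z = 0
Sum = -4*y - 2*z, which is exactly div F.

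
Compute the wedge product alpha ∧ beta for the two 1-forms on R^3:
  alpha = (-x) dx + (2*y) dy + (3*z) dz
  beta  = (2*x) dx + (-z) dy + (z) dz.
alpha ∧ beta = (x*(-4*y + z)) dx ∧ dy + (-7*x*z) dx ∧ dz + (z*(2*y + 3*z)) dy ∧ dz

Distribute the wedge, using dx_i ∧ dx_j = -dx_j ∧ dx_i and dx_i ∧ dx_i = 0. For each pair (i, j) with i < j, the coefficient of dx_i ∧ dx_j in alpha ∧ beta is (alpha_i * beta_j - alpha_j * beta_i). Collecting: alpha ∧ beta = (x*(-4*y + z)) dx ∧ dy + (-7*x*z) dx ∧ dz + (z*(2*y + 3*z)) dy ∧ dz.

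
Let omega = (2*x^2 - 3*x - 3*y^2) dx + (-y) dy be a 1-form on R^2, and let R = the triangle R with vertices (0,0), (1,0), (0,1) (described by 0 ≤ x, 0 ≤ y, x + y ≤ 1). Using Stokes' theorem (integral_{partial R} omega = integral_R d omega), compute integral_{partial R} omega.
integral_(partial R) omega = 1

Stokes: integral_partial_R omega = integral_R d omega with d omega = (∂Q/∂x - ∂P/∂y) dx ∧ dy.
  ∂Q/∂x = 0
  ∂P/∂y = -6*y
  integrand = ∂Q/∂x - ∂P/∂y = 6*y.
Integrating over R: integral_0^1 integral_0^{1-x} (6*y) dy dx = 1.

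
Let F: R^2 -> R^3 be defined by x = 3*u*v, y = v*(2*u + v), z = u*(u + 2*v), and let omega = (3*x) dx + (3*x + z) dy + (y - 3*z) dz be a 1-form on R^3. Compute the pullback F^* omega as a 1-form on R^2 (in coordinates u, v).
F^* omega = (-6*u^3 - 12*u^2*v + 43*u*v^2 + 2*v^3) du + (u*(-4*u^2 + 43*u*v + 24*v^2)) dv

Using F^*(f dg) = (f ∘ F) d(g ∘ F), substitute each coordinate x_i by F_i(u, v) in f_i, and replace dx_i by d F_i = (∂F_i/∂u) du + (∂F_i/∂v) dv.
  For the x component: f_1(F) = 9*u*v; d F_1 = (3*v) du + (3*u) dv
  For the y component: f_2(F) = u*(u + 11*v); d F_2 = (2*v) du + (2*u + 2*v) dv
  For the z component: f_3(F) = -3*u^2 - 4*u*v + v^2; d F_3 = (2*u + 2*v) du + (2*u) dv
Combining and collecting du, dv coefficients:
  coeff of du: -6*u^3 - 12*u^2*v + 43*u*v^2 + 2*v^3
  coeff of dv: u*(-4*u^2 + 43*u*v + 24*v^2)
F^* omega = (-6*u^3 - 12*u^2*v + 43*u*v^2 + 2*v^3) du + (u*(-4*u^2 + 43*u*v + 24*v^2)) dv.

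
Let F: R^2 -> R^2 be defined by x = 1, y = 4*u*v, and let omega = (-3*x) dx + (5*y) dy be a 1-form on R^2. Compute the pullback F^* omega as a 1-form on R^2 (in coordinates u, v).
F^* omega = (80*u*v^2) du + (80*u^2*v) dv

Using F^*(f dg) = (f ∘ F) d(g ∘ F), substitute each coordinate x_i by F_i(u, v) in f_i, and replace dx_i by d F_i = (∂F_i/∂u) du + (∂F_i/∂v) dv.
  For the x component: f_1(F) = -3; d F_1 = (0) du + (0) dv
  For the y component: f_2(F) = 20*u*v; d F_2 = (4*v) du + (4*u) dv
Combining and collecting du, dv coefficients:
  coeff of du: 80*u*v^2
  coeff of dv: 80*u^2*v
F^* omega = (80*u*v^2) du + (80*u^2*v) dv.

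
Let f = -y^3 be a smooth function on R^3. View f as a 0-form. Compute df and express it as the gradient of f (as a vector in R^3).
df = (0) dx + (-3*y^2) dy + (0) dz; grad f = (0, -3*y^2, 0)

For a 0-form f, d f = (∂f/∂x) dx + (∂f/∂y) dy + (∂f/∂z) dz. The components of the vector representation are exactly the entries of grad f in Cartesian coordinates:
  ∂f/∂x = 0
  ∂f/∂y = -3*y^2
  ∂f/∂z = 0.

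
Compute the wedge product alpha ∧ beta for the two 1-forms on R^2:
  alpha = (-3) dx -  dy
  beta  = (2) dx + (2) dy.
alpha ∧ beta = (-4) dx ∧ dy

Distribute the wedge, using dx_i ∧ dx_j = -dx_j ∧ dx_i and dx_i ∧ dx_i = 0. For each pair (i, j) with i < j, the coefficient of dx_i ∧ dx_j in alpha ∧ beta is (alpha_i * beta_j - alpha_j * beta_i). Collecting: alpha ∧ beta = (-4) dx ∧ dy.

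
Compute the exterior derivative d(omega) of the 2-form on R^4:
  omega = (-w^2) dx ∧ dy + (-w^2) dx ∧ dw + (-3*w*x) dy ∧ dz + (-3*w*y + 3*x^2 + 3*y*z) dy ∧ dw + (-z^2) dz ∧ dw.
d(omega) = (-2*w + 6*x) dx ∧ dy ∧ dw + (-3*w) dx ∧ dy ∧ dz + (-3*x - 3*y) dy ∧ dz ∧ dw

For a 2-form omega = sum_{i<j} g_{ij} dx_i ∧ dx_j, the exterior derivative is
  d(omega) = sum_{i<j} d(g_{ij}) ∧ dx_i ∧ dx_j = sum_{i<j, k} (∂g_{ij}/∂x_k) dx_k ∧ dx_i ∧ dx_j.
Expand each term, using dx_k ∧ dx_i ∧ dx_j = sgn(permutation) dx_{(a)} ∧ dx_{(b)} ∧ dx_{(c)} with (a < b < c) sorted:
  d(-w^2) includes (∂/∂w)(-w^2) dw = (-2*w) dw, which multiplied by dx ∧ dy gives (-2*w) dx ∧ dy ∧ dw
  d(-3*w*x) includes (∂/∂x)(-3*w*x) dx = (-3*w) dx, which multiplied by dy ∧ dz gives (-3*w) dx ∧ dy ∧ dz
  d(-3*w*x) includes (∂/∂w)(-3*w*x) dw = (-3*x) dw, which multiplied by dy ∧ dz gives (-3*x) dy ∧ dz ∧ dw
  d(-3*w*y + 3*x^2 + 3*y*z) includes (∂/∂x)(-3*w*y + 3*x^2 + 3*y*z) dx = (6*x) dx, which multiplied by dy ∧ dw gives (6*x) dx ∧ dy ∧ dw
  d(-3*w*y + 3*x^2 + 3*y*z) includes (∂/∂z)(-3*w*y + 3*x^2 + 3*y*z) dz = (3*y) dz, which multiplied by dy ∧ dw gives (-3*y) dy ∧ dz ∧ dw
Collecting like 3-forms: d(omega) = (-2*w + 6*x) dx ∧ dy ∧ dw + (-3*w) dx ∧ dy ∧ dz + (-3*x - 3*y) dy ∧ dz ∧ dw.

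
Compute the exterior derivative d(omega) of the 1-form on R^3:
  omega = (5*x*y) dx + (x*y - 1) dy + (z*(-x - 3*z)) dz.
d(omega) = (-5*x + y) dx ∧ dy + (-z) dx ∧ dz

For a 1-form omega = sum_i f_i dx_i, the exterior derivative is
  d(omega) = sum_{i < j} (∂f_j/∂x_i - ∂f_i/∂x_j) dx_i ∧ dx_j.
  coefficient of dx ∧ dy: ∂f_2/∂x - ∂f_1/∂y = ∂(x*y - 1)/∂x - ∂(5*x*y)/∂y = -5*x + y
  coefficient of dx ∧ dz: ∂f_3/∂x - ∂f_1/∂z = ∂(z*(-x - 3*z))/∂x - ∂(5*x*y)/∂z = -z
Assembling: d(omega) = (-5*x + y) dx ∧ dy + (-z) dx ∧ dz.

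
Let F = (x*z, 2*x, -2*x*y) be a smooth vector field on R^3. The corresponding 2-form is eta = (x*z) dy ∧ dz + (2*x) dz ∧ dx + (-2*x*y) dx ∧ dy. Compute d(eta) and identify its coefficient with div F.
d(eta) = (z) dx ∧ dy ∧ dz; div F = z

For a 2-form in R^3 of the form above, applying d gives a 3-form with coefficient ∂P/∂x + ∂Q/∂y + ∂R/∂z:
  ∂P/∂x = z
  ∂Q/∂y = 0
  ∂R/∂z = 0
Sum = z, which is exactly div F.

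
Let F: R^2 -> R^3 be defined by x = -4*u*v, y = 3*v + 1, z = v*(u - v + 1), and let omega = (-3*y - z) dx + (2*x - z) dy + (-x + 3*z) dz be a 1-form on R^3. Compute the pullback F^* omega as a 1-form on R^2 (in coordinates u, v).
F^* omega = (v*(11*u*v - 7*v^2 + 43*v + 12)) du + (11*u^2*v - 21*u*v^2 + 23*u*v + 12*u + 6*v^3 - 6*v^2) dv

Using F^*(f dg) = (f ∘ F) d(g ∘ F), substitute each coordinate x_i by F_i(u, v) in f_i, and replace dx_i by d F_i = (∂F_i/∂u) du + (∂F_i/∂v) dv.
  For the x component: f_1(F) = -u*v + v^2 - 10*v - 3; d F_1 = (-4*v) du + (-4*u) dv
  For the y component: f_2(F) = v*(-9*u + v - 1); d F_2 = (0) du + (3) dv
  For the z component: f_3(F) = v*(7*u - 3*v + 3); d F_3 = (v) du + (u - 2*v + 1) dv
Combining and collecting du, dv coefficients:
  coeff of du: v*(11*u*v - 7*v^2 + 43*v + 12)
  coeff of dv: 11*u^2*v - 21*u*v^2 + 23*u*v + 12*u + 6*v^3 - 6*v^2
F^* omega = (v*(11*u*v - 7*v^2 + 43*v + 12)) du + (11*u^2*v - 21*u*v^2 + 23*u*v + 12*u + 6*v^3 - 6*v^2) dv.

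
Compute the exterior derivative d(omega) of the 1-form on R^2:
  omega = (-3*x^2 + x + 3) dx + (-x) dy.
d(omega) = (-1) dx ∧ dy

For a 1-form omega = sum_i f_i dx_i, the exterior derivative is
  d(omega) = sum_{i < j} (∂f_j/∂x_i - ∂f_i/∂x_j) dx_i ∧ dx_j.
  coefficient of dx ∧ dy: ∂f_2/∂x - ∂f_1/∂y = ∂(-x)/∂x - ∂(-3*x^2 + x + 3)/∂y = -1
Assembling: d(omega) = (-1) dx ∧ dy.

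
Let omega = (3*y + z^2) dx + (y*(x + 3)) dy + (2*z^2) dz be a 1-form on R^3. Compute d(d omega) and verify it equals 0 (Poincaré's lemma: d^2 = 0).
d(d omega) = 0

Step 1: d omega = sum_{i<j} (∂f_j/∂x_i - ∂f_i/∂x_j) dx_i ∧ dx_j:
  coeff of dx ∧ dy: y - 3
  coeff of dx ∧ dz: -2*z
  coeff of dy ∧ dz: 0
Step 2: Apply d again to each 2-form coefficient. The only possible 3-form in R^3 is dx ∧ dy ∧ dz, with coefficient
  ∂(coeff of dy∧dz)/∂x - ∂(coeff of dx∧dz)/∂y + ∂(coeff of dx∧dy)/∂z
  = ∂/∂x (0) - ∂/∂y (-2*z) + ∂/∂z (y - 3).
Each of these terms simplifies to sums of mixed partials that cancel in pairs. The result is 0 (by equality of mixed partials for smooth functions — Schwarz / Clairaut).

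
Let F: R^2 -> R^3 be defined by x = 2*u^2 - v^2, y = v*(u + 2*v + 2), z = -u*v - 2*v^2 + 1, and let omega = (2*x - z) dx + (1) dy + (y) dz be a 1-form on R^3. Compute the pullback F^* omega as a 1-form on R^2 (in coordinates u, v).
F^* omega = (16*u^3 + 4*u^2*v - u*v^2 - 4*u - 2*v^3 - 2*v^2 + v) du + (-9*u^2*v - 8*u*v^2 - 2*u*v + u - 8*v^3 - 8*v^2 + 6*v + 2) dv

Using F^*(f dg) = (f ∘ F) d(g ∘ F), substitute each coordinate x_i by F_i(u, v) in f_i, and replace dx_i by d F_i = (∂F_i/∂u) du + (∂F_i/∂v) dv.
  For the x component: f_1(F) = 4*u^2 + u*v - 1; d F_1 = (4*u) du + (-2*v) dv
  For the y component: f_2(F) = 1; d F_2 = (v) du + (u + 4*v + 2) dv
  For the z component: f_3(F) = v*(u + 2*v + 2); d F_3 = (-v) du + (-u - 4*v) dv
Combining and collecting du, dv coefficients:
  coeff of du: 16*u^3 + 4*u^2*v - u*v^2 - 4*u - 2*v^3 - 2*v^2 + v
  coeff of dv: -9*u^2*v - 8*u*v^2 - 2*u*v + u - 8*v^3 - 8*v^2 + 6*v + 2
F^* omega = (16*u^3 + 4*u^2*v - u*v^2 - 4*u - 2*v^3 - 2*v^2 + v) du + (-9*u^2*v - 8*u*v^2 - 2*u*v + u - 8*v^3 - 8*v^2 + 6*v + 2) dv.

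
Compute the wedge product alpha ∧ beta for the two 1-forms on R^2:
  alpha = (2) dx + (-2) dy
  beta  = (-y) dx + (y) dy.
alpha ∧ beta = 0

Distribute the wedge, using dx_i ∧ dx_j = -dx_j ∧ dx_i and dx_i ∧ dx_i = 0. For each pair (i, j) with i < j, the coefficient of dx_i ∧ dx_j in alpha ∧ beta is (alpha_i * beta_j - alpha_j * beta_i). Collecting: alpha ∧ beta = 0.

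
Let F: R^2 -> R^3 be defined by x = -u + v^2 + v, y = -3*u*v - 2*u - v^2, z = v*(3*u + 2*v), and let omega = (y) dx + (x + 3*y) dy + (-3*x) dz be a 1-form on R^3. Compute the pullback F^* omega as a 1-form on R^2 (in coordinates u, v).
F^* omega = (27*u*v^2 + 51*u*v + 16*u - 3*v^3 - 7*v^2 - 2*v) du + (27*u^2*v + 30*u^2 + 9*u*v^2 + 7*u*v - 2*u - 10*v^3 - 15*v^2) dv

Using F^*(f dg) = (f ∘ F) d(g ∘ F), substitute each coordinate x_i by F_i(u, v) in f_i, and replace dx_i by d F_i = (∂F_i/∂u) du + (∂F_i/∂v) dv.
  For the x component: f_1(F) = -3*u*v - 2*u - v^2; d F_1 = (-1) du + (2*v + 1) dv
  For the y component: f_2(F) = -9*u*v - 7*u - 2*v^2 + v; d F_2 = (-3*v - 2) du + (-3*u - 2*v) dv
  For the z component: f_3(F) = 3*u - 3*v^2 - 3*v; d F_3 = (3*v) du + (3*u + 4*v) dv
Combining and collecting du, dv coefficients:
  coeff of du: 27*u*v^2 + 51*u*v + 16*u - 3*v^3 - 7*v^2 - 2*v
  coeff of dv: 27*u^2*v + 30*u^2 + 9*u*v^2 + 7*u*v - 2*u - 10*v^3 - 15*v^2
F^* omega = (27*u*v^2 + 51*u*v + 16*u - 3*v^3 - 7*v^2 - 2*v) du + (27*u^2*v + 30*u^2 + 9*u*v^2 + 7*u*v - 2*u - 10*v^3 - 15*v^2) dv.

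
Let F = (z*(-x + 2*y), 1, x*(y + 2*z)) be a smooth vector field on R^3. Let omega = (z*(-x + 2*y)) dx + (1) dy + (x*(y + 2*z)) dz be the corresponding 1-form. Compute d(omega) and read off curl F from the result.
d(omega) = (x) dy ∧ dz + (-x + y - 2*z) dz ∧ dx + (-2*z) dx ∧ dy; curl F = (x, -x + y - 2*z, -2*z)

d omega = sum_{i<j} (∂f_j/∂x_i - ∂f_i/∂x_j) dx_i ∧ dx_j. Under the identification (dy ∧ dz, dz ∧ dx, dx ∧ dy) ↔ (e_x, e_y, e_z), the coefficients are exactly the components of curl F. Compute:
  ∂R/∂y - ∂Q/∂z = (x) - (0) = x
  ∂P/∂z - ∂R/∂x = (-x + 2*y) - (y + 2*z) = -x + y - 2*z
  ∂Q/∂x - ∂P/∂y = (0) - (2*z) = -2*z.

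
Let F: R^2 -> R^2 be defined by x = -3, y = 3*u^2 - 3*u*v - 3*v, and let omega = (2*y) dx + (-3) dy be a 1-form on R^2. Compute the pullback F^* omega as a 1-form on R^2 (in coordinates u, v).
F^* omega = (-18*u + 9*v) du + (9*u + 9) dv

Using F^*(f dg) = (f ∘ F) d(g ∘ F), substitute each coordinate x_i by F_i(u, v) in f_i, and replace dx_i by d F_i = (∂F_i/∂u) du + (∂F_i/∂v) dv.
  For the x component: f_1(F) = 6*u^2 - 6*u*v - 6*v; d F_1 = (0) du + (0) dv
  For the y component: f_2(F) = -3; d F_2 = (6*u - 3*v) du + (-3*u - 3) dv
Combining and collecting du, dv coefficients:
  coeff of du: -18*u + 9*v
  coeff of dv: 9*u + 9
F^* omega = (-18*u + 9*v) du + (9*u + 9) dv.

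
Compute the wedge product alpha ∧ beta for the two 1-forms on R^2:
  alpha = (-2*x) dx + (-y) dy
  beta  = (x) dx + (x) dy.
alpha ∧ beta = (x*(-2*x + y)) dx ∧ dy

Distribute the wedge, using dx_i ∧ dx_j = -dx_j ∧ dx_i and dx_i ∧ dx_i = 0. For each pair (i, j) with i < j, the coefficient of dx_i ∧ dx_j in alpha ∧ beta is (alpha_i * beta_j - alpha_j * beta_i). Collecting: alpha ∧ beta = (x*(-2*x + y)) dx ∧ dy.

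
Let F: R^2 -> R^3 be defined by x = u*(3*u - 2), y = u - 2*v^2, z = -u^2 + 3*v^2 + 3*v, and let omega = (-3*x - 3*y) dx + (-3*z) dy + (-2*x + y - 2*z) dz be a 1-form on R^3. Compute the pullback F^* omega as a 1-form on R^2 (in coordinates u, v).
F^* omega = (-46*u^3 + 29*u^2 + 52*u*v^2 + 12*u*v - 6*u - 21*v^2 - 9*v) du + (-36*u^2*v - 12*u^2 + 30*u*v + 15*u - 12*v^3 - 24*v^2 - 18*v) dv

Using F^*(f dg) = (f ∘ F) d(g ∘ F), substitute each coordinate x_i by F_i(u, v) in f_i, and replace dx_i by d F_i = (∂F_i/∂u) du + (∂F_i/∂v) dv.
  For the x component: f_1(F) = -9*u^2 + 3*u + 6*v^2; d F_1 = (6*u - 2) du + (0) dv
  For the y component: f_2(F) = 3*u^2 - 9*v^2 - 9*v; d F_2 = (1) du + (-4*v) dv
  For the z component: f_3(F) = -4*u^2 + 5*u - 8*v^2 - 6*v; d F_3 = (-2*u) du + (6*v + 3) dv
Combining and collecting du, dv coefficients:
  coeff of du: -46*u^3 + 29*u^2 + 52*u*v^2 + 12*u*v - 6*u - 21*v^2 - 9*v
  coeff of dv: -36*u^2*v - 12*u^2 + 30*u*v + 15*u - 12*v^3 - 24*v^2 - 18*v
F^* omega = (-46*u^3 + 29*u^2 + 52*u*v^2 + 12*u*v - 6*u - 21*v^2 - 9*v) du + (-36*u^2*v - 12*u^2 + 30*u*v + 15*u - 12*v^3 - 24*v^2 - 18*v) dv.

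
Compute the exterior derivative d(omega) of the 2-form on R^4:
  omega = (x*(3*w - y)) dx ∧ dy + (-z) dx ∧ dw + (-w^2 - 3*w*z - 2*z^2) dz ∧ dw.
d(omega) = (3*x) dx ∧ dy ∧ dw + (1) dx ∧ dz ∧ dw

For a 2-form omega = sum_{i<j} g_{ij} dx_i ∧ dx_j, the exterior derivative is
  d(omega) = sum_{i<j} d(g_{ij}) ∧ dx_i ∧ dx_j = sum_{i<j, k} (∂g_{ij}/∂x_k) dx_k ∧ dx_i ∧ dx_j.
Expand each term, using dx_k ∧ dx_i ∧ dx_j = sgn(permutation) dx_{(a)} ∧ dx_{(b)} ∧ dx_{(c)} with (a < b < c) sorted:
  d(x*(3*w - y)) includes (∂/∂w)(x*(3*w - y)) dw = (3*x) dw, which multiplied by dx ∧ dy gives (3*x) dx ∧ dy ∧ dw
  d(-z) includes (∂/∂z)(-z) dz = (-1) dz, which multiplied by dx ∧ dw gives (1) dx ∧ dz ∧ dw
Collecting like 3-forms: d(omega) = (3*x) dx ∧ dy ∧ dw + (1) dx ∧ dz ∧ dw.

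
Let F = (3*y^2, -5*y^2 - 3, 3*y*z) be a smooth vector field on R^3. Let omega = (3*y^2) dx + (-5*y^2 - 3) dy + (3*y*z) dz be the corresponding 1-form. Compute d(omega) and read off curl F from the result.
d(omega) = (3*z) dy ∧ dz + (0) dz ∧ dx + (-6*y) dx ∧ dy; curl F = (3*z, 0, -6*y)

d omega = sum_{i<j} (∂f_j/∂x_i - ∂f_i/∂x_j) dx_i ∧ dx_j. Under the identification (dy ∧ dz, dz ∧ dx, dx ∧ dy) ↔ (e_x, e_y, e_z), the coefficients are exactly the components of curl F. Compute:
  ∂R/∂y - ∂Q/∂z = (3*z) - (0) = 3*z
  ∂P/∂z - ∂R/∂x = (0) - (0) = 0
  ∂Q/∂x - ∂P/∂y = (0) - (6*y) = -6*y.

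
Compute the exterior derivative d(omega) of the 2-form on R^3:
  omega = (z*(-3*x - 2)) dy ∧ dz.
d(omega) = (-3*z) dx ∧ dy ∧ dz

For a 2-form omega = sum_{i<j} g_{ij} dx_i ∧ dx_j, the exterior derivative is
  d(omega) = sum_{i<j} d(g_{ij}) ∧ dx_i ∧ dx_j = sum_{i<j, k} (∂g_{ij}/∂x_k) dx_k ∧ dx_i ∧ dx_j.
Expand each term, using dx_k ∧ dx_i ∧ dx_j = sgn(permutation) dx_{(a)} ∧ dx_{(b)} ∧ dx_{(c)} with (a < b < c) sorted:
  d(z*(-3*x - 2)) includes (∂/∂x)(z*(-3*x - 2)) dx = (-3*z) dx, which multiplied by dy ∧ dz gives (-3*z) dx ∧ dy ∧ dz
Collecting like 3-forms: d(omega) = (-3*z) dx ∧ dy ∧ dz.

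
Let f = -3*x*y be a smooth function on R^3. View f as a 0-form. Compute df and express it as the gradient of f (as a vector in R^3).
df = (-3*y) dx + (-3*x) dy + (0) dz; grad f = (-3*y, -3*x, 0)

For a 0-form f, d f = (∂f/∂x) dx + (∂f/∂y) dy + (∂f/∂z) dz. The components of the vector representation are exactly the entries of grad f in Cartesian coordinates:
  ∂f/∂x = -3*y
  ∂f/∂y = -3*x
  ∂f/∂z = 0.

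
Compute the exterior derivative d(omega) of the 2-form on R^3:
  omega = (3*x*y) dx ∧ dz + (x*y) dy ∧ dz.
d(omega) = (-3*x + y) dx ∧ dy ∧ dz

For a 2-form omega = sum_{i<j} g_{ij} dx_i ∧ dx_j, the exterior derivative is
  d(omega) = sum_{i<j} d(g_{ij}) ∧ dx_i ∧ dx_j = sum_{i<j, k} (∂g_{ij}/∂x_k) dx_k ∧ dx_i ∧ dx_j.
Expand each term, using dx_k ∧ dx_i ∧ dx_j = sgn(permutation) dx_{(a)} ∧ dx_{(b)} ∧ dx_{(c)} with (a < b < c) sorted:
  d(3*x*y) includes (∂/∂y)(3*x*y) dy = (3*x) dy, which multiplied by dx ∧ dz gives (-3*x) dx ∧ dy ∧ dz
  d(x*y) includes (∂/∂x)(x*y) dx = (y) dx, which multiplied by dy ∧ dz gives (y) dx ∧ dy ∧ dz
Collecting like 3-forms: d(omega) = (-3*x + y) dx ∧ dy ∧ dz.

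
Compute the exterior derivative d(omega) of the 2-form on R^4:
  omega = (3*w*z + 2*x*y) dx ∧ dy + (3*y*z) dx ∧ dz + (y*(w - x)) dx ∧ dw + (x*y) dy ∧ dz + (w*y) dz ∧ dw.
d(omega) = (3*w + y - 3*z) dx ∧ dy ∧ dz + (-w + x + 3*z) dx ∧ dy ∧ dw + (w) dy ∧ dz ∧ dw

For a 2-form omega = sum_{i<j} g_{ij} dx_i ∧ dx_j, the exterior derivative is
  d(omega) = sum_{i<j} d(g_{ij}) ∧ dx_i ∧ dx_j = sum_{i<j, k} (∂g_{ij}/∂x_k) dx_k ∧ dx_i ∧ dx_j.
Expand each term, using dx_k ∧ dx_i ∧ dx_j = sgn(permutation) dx_{(a)} ∧ dx_{(b)} ∧ dx_{(c)} with (a < b < c) sorted:
  d(3*w*z + 2*x*y) includes (∂/∂z)(3*w*z + 2*x*y) dz = (3*w) dz, which multiplied by dx ∧ dy gives (3*w) dx ∧ dy ∧ dz
  d(3*w*z + 2*x*y) includes (∂/∂w)(3*w*z + 2*x*y) dw = (3*z) dw, which multiplied by dx ∧ dy gives (3*z) dx ∧ dy ∧ dw
  d(3*y*z) includes (∂/∂y)(3*y*z) dy = (3*z) dy, which multiplied by dx ∧ dz gives (-3*z) dx ∧ dy ∧ dz
  d(y*(w - x)) includes (∂/∂y)(y*(w - x)) dy = (w - x) dy, which multiplied by dx ∧ dw gives (-w + x) dx ∧ dy ∧ dw
  d(x*y) includes (∂/∂x)(x*y) dx = (y) dx, which multiplied by dy ∧ dz gives (y) dx ∧ dy ∧ dz
  d(w*y) includes (∂/∂y)(w*y) dy = (w) dy, which multiplied by dz ∧ dw gives (w) dy ∧ dz ∧ dw
Collecting like 3-forms: d(omega) = (3*w + y - 3*z) dx ∧ dy ∧ dz + (-w + x + 3*z) dx ∧ dy ∧ dw + (w) dy ∧ dz ∧ dw.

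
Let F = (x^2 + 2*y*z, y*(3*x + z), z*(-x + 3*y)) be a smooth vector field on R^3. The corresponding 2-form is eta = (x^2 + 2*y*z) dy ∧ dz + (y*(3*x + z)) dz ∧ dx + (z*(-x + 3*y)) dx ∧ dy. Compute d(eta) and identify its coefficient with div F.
d(eta) = (4*x + 3*y + z) dx ∧ dy ∧ dz; div F = 4*x + 3*y + z

For a 2-form in R^3 of the form above, applying d gives a 3-form with coefficient ∂P/∂x + ∂Q/∂y + ∂R/∂z:
  ∂P/∂x = 2*x
  ∂Q/∂y = 3*x + z
  ∂R/∂z = -x + 3*y
Sum = 4*x + 3*y + z, which is exactly div F.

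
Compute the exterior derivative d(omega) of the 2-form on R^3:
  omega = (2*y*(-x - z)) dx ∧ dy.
d(omega) = (-2*y) dx ∧ dy ∧ dz

For a 2-form omega = sum_{i<j} g_{ij} dx_i ∧ dx_j, the exterior derivative is
  d(omega) = sum_{i<j} d(g_{ij}) ∧ dx_i ∧ dx_j = sum_{i<j, k} (∂g_{ij}/∂x_k) dx_k ∧ dx_i ∧ dx_j.
Expand each term, using dx_k ∧ dx_i ∧ dx_j = sgn(permutation) dx_{(a)} ∧ dx_{(b)} ∧ dx_{(c)} with (a < b < c) sorted:
  d(2*y*(-x - z)) includes (∂/∂z)(2*y*(-x - z)) dz = (-2*y) dz, which multiplied by dx ∧ dy gives (-2*y) dx ∧ dy ∧ dz
Collecting like 3-forms: d(omega) = (-2*y) dx ∧ dy ∧ dz.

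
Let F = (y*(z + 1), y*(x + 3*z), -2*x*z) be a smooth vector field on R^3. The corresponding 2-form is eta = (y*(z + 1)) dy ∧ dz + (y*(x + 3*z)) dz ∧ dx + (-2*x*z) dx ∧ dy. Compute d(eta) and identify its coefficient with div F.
d(eta) = (-x + 3*z) dx ∧ dy ∧ dz; div F = -x + 3*z

For a 2-form in R^3 of the form above, applying d gives a 3-form with coefficient ∂P/∂x + ∂Q/∂y + ∂R/∂z:
  ∂P/∂x = 0
  ∂Q/∂y = x + 3*z
  ∂R/∂z = -2*x
Sum = -x + 3*z, which is exactly div F.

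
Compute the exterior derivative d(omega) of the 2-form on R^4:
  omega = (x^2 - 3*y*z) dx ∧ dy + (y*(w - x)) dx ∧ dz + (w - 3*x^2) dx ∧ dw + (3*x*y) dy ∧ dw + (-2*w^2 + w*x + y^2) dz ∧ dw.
d(omega) = (-w + x - 3*y) dx ∧ dy ∧ dz + (w + y) dx ∧ dz ∧ dw + (3*y) dx ∧ dy ∧ dw + (2*y) dy ∧ dz ∧ dw

For a 2-form omega = sum_{i<j} g_{ij} dx_i ∧ dx_j, the exterior derivative is
  d(omega) = sum_{i<j} d(g_{ij}) ∧ dx_i ∧ dx_j = sum_{i<j, k} (∂g_{ij}/∂x_k) dx_k ∧ dx_i ∧ dx_j.
Expand each term, using dx_k ∧ dx_i ∧ dx_j = sgn(permutation) dx_{(a)} ∧ dx_{(b)} ∧ dx_{(c)} with (a < b < c) sorted:
  d(x^2 - 3*y*z) includes (∂/∂z)(x^2 - 3*y*z) dz = (-3*y) dz, which multiplied by dx ∧ dy gives (-3*y) dx ∧ dy ∧ dz
  d(y*(w - x)) includes (∂/∂y)(y*(w - x)) dy = (w - x) dy, which multiplied by dx ∧ dz gives (-w + x) dx ∧ dy ∧ dz
  d(y*(w - x)) includes (∂/∂w)(y*(w - x)) dw = (y) dw, which multiplied by dx ∧ dz gives (y) dx ∧ dz ∧ dw
  d(3*x*y) includes (∂/∂x)(3*x*y) dx = (3*y) dx, which multiplied by dy ∧ dw gives (3*y) dx ∧ dy ∧ dw
  d(-2*w^2 + w*x + y^2) includes (∂/∂x)(-2*w^2 + w*x + y^2) dx = (w) dx, which multiplied by dz ∧ dw gives (w) dx ∧ dz ∧ dw
  d(-2*w^2 + w*x + y^2) includes (∂/∂y)(-2*w^2 + w*x + y^2) dy = (2*y) dy, which multiplied by dz ∧ dw gives (2*y) dy ∧ dz ∧ dw
Collecting like 3-forms: d(omega) = (-w + x - 3*y) dx ∧ dy ∧ dz + (w + y) dx ∧ dz ∧ dw + (3*y) dx ∧ dy ∧ dw + (2*y) dy ∧ dz ∧ dw.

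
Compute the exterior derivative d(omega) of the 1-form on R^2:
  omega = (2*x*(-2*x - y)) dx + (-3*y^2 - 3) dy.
d(omega) = (2*x) dx ∧ dy

For a 1-form omega = sum_i f_i dx_i, the exterior derivative is
  d(omega) = sum_{i < j} (∂f_j/∂x_i - ∂f_i/∂x_j) dx_i ∧ dx_j.
  coefficient of dx ∧ dy: ∂f_2/∂x - ∂f_1/∂y = ∂(-3*y^2 - 3)/∂x - ∂(2*x*(-2*x - y))/∂y = 2*x
Assembling: d(omega) = (2*x) dx ∧ dy.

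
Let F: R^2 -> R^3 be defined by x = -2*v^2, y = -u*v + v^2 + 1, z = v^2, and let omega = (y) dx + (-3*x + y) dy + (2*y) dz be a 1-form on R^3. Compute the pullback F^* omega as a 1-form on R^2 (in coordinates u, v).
F^* omega = (v*(u*v - 7*v^2 - 1)) du + (u^2*v - 9*u*v^2 - u + 14*v^3 + 2*v) dv

Using F^*(f dg) = (f ∘ F) d(g ∘ F), substitute each coordinate x_i by F_i(u, v) in f_i, and replace dx_i by d F_i = (∂F_i/∂u) du + (∂F_i/∂v) dv.
  For the x component: f_1(F) = -u*v + v^2 + 1; d F_1 = (0) du + (-4*v) dv
  For the y component: f_2(F) = -u*v + 7*v^2 + 1; d F_2 = (-v) du + (-u + 2*v) dv
  For the z component: f_3(F) = -2*u*v + 2*v^2 + 2; d F_3 = (0) du + (2*v) dv
Combining and collecting du, dv coefficients:
  coeff of du: v*(u*v - 7*v^2 - 1)
  coeff of dv: u^2*v - 9*u*v^2 - u + 14*v^3 + 2*v
F^* omega = (v*(u*v - 7*v^2 - 1)) du + (u^2*v - 9*u*v^2 - u + 14*v^3 + 2*v) dv.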